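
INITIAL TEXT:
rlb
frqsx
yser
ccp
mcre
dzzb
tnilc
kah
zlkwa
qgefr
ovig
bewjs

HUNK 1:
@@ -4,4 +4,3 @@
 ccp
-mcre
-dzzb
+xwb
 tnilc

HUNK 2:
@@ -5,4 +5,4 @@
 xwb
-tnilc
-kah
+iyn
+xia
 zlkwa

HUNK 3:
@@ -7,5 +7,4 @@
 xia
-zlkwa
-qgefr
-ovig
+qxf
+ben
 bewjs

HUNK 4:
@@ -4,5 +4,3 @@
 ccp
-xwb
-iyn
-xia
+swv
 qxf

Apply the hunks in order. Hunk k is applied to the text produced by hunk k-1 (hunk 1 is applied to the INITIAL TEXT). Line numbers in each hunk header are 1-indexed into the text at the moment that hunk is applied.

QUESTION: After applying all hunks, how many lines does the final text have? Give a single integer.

Hunk 1: at line 4 remove [mcre,dzzb] add [xwb] -> 11 lines: rlb frqsx yser ccp xwb tnilc kah zlkwa qgefr ovig bewjs
Hunk 2: at line 5 remove [tnilc,kah] add [iyn,xia] -> 11 lines: rlb frqsx yser ccp xwb iyn xia zlkwa qgefr ovig bewjs
Hunk 3: at line 7 remove [zlkwa,qgefr,ovig] add [qxf,ben] -> 10 lines: rlb frqsx yser ccp xwb iyn xia qxf ben bewjs
Hunk 4: at line 4 remove [xwb,iyn,xia] add [swv] -> 8 lines: rlb frqsx yser ccp swv qxf ben bewjs
Final line count: 8

Answer: 8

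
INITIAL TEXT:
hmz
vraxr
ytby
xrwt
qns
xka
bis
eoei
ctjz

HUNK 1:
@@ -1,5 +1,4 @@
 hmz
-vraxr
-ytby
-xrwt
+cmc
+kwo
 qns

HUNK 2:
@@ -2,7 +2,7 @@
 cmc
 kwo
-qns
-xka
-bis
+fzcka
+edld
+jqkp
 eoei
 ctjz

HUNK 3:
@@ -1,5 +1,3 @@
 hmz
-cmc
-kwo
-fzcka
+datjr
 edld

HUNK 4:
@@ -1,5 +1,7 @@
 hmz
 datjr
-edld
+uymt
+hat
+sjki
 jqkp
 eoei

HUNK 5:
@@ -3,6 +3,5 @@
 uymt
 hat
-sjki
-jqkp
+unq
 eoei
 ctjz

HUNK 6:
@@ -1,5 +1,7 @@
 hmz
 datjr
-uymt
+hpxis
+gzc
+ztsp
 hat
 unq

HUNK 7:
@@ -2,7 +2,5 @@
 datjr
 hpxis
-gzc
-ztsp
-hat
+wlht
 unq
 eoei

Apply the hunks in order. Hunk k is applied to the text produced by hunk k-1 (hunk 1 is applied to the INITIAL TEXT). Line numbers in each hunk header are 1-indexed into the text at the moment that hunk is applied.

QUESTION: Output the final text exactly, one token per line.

Answer: hmz
datjr
hpxis
wlht
unq
eoei
ctjz

Derivation:
Hunk 1: at line 1 remove [vraxr,ytby,xrwt] add [cmc,kwo] -> 8 lines: hmz cmc kwo qns xka bis eoei ctjz
Hunk 2: at line 2 remove [qns,xka,bis] add [fzcka,edld,jqkp] -> 8 lines: hmz cmc kwo fzcka edld jqkp eoei ctjz
Hunk 3: at line 1 remove [cmc,kwo,fzcka] add [datjr] -> 6 lines: hmz datjr edld jqkp eoei ctjz
Hunk 4: at line 1 remove [edld] add [uymt,hat,sjki] -> 8 lines: hmz datjr uymt hat sjki jqkp eoei ctjz
Hunk 5: at line 3 remove [sjki,jqkp] add [unq] -> 7 lines: hmz datjr uymt hat unq eoei ctjz
Hunk 6: at line 1 remove [uymt] add [hpxis,gzc,ztsp] -> 9 lines: hmz datjr hpxis gzc ztsp hat unq eoei ctjz
Hunk 7: at line 2 remove [gzc,ztsp,hat] add [wlht] -> 7 lines: hmz datjr hpxis wlht unq eoei ctjz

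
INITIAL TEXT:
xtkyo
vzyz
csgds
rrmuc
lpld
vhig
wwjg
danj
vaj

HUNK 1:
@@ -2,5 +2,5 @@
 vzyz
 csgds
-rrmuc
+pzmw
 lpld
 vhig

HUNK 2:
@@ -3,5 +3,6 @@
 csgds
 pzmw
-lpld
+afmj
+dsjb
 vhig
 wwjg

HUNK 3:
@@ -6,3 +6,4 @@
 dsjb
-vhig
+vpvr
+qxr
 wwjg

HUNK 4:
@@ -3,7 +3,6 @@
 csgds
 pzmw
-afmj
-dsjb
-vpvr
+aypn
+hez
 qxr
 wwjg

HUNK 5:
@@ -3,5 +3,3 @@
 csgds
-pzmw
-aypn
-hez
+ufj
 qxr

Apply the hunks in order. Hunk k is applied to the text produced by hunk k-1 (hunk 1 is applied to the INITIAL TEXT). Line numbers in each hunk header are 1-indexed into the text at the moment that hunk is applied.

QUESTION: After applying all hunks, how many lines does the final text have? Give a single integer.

Answer: 8

Derivation:
Hunk 1: at line 2 remove [rrmuc] add [pzmw] -> 9 lines: xtkyo vzyz csgds pzmw lpld vhig wwjg danj vaj
Hunk 2: at line 3 remove [lpld] add [afmj,dsjb] -> 10 lines: xtkyo vzyz csgds pzmw afmj dsjb vhig wwjg danj vaj
Hunk 3: at line 6 remove [vhig] add [vpvr,qxr] -> 11 lines: xtkyo vzyz csgds pzmw afmj dsjb vpvr qxr wwjg danj vaj
Hunk 4: at line 3 remove [afmj,dsjb,vpvr] add [aypn,hez] -> 10 lines: xtkyo vzyz csgds pzmw aypn hez qxr wwjg danj vaj
Hunk 5: at line 3 remove [pzmw,aypn,hez] add [ufj] -> 8 lines: xtkyo vzyz csgds ufj qxr wwjg danj vaj
Final line count: 8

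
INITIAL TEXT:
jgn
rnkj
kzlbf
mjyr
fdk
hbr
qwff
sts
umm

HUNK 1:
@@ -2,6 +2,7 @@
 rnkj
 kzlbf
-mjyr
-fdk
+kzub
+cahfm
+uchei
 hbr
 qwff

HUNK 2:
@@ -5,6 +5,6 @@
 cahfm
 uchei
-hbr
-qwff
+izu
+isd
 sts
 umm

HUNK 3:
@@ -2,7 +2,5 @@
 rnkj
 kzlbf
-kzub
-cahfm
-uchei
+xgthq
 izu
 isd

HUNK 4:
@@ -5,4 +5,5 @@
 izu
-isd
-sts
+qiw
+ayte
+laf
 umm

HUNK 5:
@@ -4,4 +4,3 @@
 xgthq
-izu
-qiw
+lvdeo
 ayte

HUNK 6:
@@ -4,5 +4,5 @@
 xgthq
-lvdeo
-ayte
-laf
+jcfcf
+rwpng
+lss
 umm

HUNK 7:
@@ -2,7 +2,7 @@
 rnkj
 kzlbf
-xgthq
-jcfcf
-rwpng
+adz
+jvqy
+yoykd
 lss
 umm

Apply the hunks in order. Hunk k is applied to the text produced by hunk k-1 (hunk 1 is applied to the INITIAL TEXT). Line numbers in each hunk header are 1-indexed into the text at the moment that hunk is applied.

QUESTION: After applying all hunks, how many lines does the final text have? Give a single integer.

Answer: 8

Derivation:
Hunk 1: at line 2 remove [mjyr,fdk] add [kzub,cahfm,uchei] -> 10 lines: jgn rnkj kzlbf kzub cahfm uchei hbr qwff sts umm
Hunk 2: at line 5 remove [hbr,qwff] add [izu,isd] -> 10 lines: jgn rnkj kzlbf kzub cahfm uchei izu isd sts umm
Hunk 3: at line 2 remove [kzub,cahfm,uchei] add [xgthq] -> 8 lines: jgn rnkj kzlbf xgthq izu isd sts umm
Hunk 4: at line 5 remove [isd,sts] add [qiw,ayte,laf] -> 9 lines: jgn rnkj kzlbf xgthq izu qiw ayte laf umm
Hunk 5: at line 4 remove [izu,qiw] add [lvdeo] -> 8 lines: jgn rnkj kzlbf xgthq lvdeo ayte laf umm
Hunk 6: at line 4 remove [lvdeo,ayte,laf] add [jcfcf,rwpng,lss] -> 8 lines: jgn rnkj kzlbf xgthq jcfcf rwpng lss umm
Hunk 7: at line 2 remove [xgthq,jcfcf,rwpng] add [adz,jvqy,yoykd] -> 8 lines: jgn rnkj kzlbf adz jvqy yoykd lss umm
Final line count: 8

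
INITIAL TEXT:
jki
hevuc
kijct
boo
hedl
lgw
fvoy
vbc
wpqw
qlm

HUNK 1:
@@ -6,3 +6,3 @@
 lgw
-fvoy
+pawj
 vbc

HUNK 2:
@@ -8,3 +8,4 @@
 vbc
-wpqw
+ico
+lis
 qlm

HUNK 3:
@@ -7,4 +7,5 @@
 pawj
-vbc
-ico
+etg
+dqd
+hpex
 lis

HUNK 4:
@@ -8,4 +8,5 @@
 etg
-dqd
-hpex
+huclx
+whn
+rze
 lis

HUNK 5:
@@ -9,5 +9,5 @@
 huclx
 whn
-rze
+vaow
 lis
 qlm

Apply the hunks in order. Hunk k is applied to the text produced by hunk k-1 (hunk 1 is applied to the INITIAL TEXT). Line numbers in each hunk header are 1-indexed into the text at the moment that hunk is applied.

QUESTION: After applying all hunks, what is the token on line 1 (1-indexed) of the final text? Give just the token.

Answer: jki

Derivation:
Hunk 1: at line 6 remove [fvoy] add [pawj] -> 10 lines: jki hevuc kijct boo hedl lgw pawj vbc wpqw qlm
Hunk 2: at line 8 remove [wpqw] add [ico,lis] -> 11 lines: jki hevuc kijct boo hedl lgw pawj vbc ico lis qlm
Hunk 3: at line 7 remove [vbc,ico] add [etg,dqd,hpex] -> 12 lines: jki hevuc kijct boo hedl lgw pawj etg dqd hpex lis qlm
Hunk 4: at line 8 remove [dqd,hpex] add [huclx,whn,rze] -> 13 lines: jki hevuc kijct boo hedl lgw pawj etg huclx whn rze lis qlm
Hunk 5: at line 9 remove [rze] add [vaow] -> 13 lines: jki hevuc kijct boo hedl lgw pawj etg huclx whn vaow lis qlm
Final line 1: jki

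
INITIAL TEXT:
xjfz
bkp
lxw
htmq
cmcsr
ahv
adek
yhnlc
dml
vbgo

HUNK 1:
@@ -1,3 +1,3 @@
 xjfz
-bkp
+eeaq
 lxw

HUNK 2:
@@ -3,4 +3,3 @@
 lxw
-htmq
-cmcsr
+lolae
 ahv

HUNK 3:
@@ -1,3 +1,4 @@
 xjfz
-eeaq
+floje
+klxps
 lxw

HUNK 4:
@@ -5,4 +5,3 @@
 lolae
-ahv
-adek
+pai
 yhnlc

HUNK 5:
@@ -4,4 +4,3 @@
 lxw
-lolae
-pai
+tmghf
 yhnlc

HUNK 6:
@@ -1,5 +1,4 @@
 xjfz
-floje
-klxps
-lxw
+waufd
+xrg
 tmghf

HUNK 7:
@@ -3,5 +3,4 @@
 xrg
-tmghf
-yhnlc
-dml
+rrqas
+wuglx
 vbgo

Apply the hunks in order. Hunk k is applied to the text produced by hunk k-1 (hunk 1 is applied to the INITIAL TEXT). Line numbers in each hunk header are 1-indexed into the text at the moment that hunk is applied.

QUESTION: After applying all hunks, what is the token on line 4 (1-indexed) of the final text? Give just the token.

Answer: rrqas

Derivation:
Hunk 1: at line 1 remove [bkp] add [eeaq] -> 10 lines: xjfz eeaq lxw htmq cmcsr ahv adek yhnlc dml vbgo
Hunk 2: at line 3 remove [htmq,cmcsr] add [lolae] -> 9 lines: xjfz eeaq lxw lolae ahv adek yhnlc dml vbgo
Hunk 3: at line 1 remove [eeaq] add [floje,klxps] -> 10 lines: xjfz floje klxps lxw lolae ahv adek yhnlc dml vbgo
Hunk 4: at line 5 remove [ahv,adek] add [pai] -> 9 lines: xjfz floje klxps lxw lolae pai yhnlc dml vbgo
Hunk 5: at line 4 remove [lolae,pai] add [tmghf] -> 8 lines: xjfz floje klxps lxw tmghf yhnlc dml vbgo
Hunk 6: at line 1 remove [floje,klxps,lxw] add [waufd,xrg] -> 7 lines: xjfz waufd xrg tmghf yhnlc dml vbgo
Hunk 7: at line 3 remove [tmghf,yhnlc,dml] add [rrqas,wuglx] -> 6 lines: xjfz waufd xrg rrqas wuglx vbgo
Final line 4: rrqas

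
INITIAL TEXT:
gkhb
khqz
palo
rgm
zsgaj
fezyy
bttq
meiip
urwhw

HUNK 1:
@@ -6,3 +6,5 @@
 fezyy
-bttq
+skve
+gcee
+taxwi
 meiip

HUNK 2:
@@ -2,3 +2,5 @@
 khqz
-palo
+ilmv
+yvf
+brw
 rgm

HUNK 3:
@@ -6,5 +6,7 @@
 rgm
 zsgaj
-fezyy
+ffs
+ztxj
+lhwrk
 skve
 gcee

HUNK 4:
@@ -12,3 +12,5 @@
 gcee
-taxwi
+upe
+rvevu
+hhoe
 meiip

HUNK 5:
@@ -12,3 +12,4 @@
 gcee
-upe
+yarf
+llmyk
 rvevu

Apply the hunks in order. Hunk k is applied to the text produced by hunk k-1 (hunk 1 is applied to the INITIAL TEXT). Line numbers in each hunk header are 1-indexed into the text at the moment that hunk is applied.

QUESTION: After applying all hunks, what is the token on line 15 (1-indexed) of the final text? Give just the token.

Hunk 1: at line 6 remove [bttq] add [skve,gcee,taxwi] -> 11 lines: gkhb khqz palo rgm zsgaj fezyy skve gcee taxwi meiip urwhw
Hunk 2: at line 2 remove [palo] add [ilmv,yvf,brw] -> 13 lines: gkhb khqz ilmv yvf brw rgm zsgaj fezyy skve gcee taxwi meiip urwhw
Hunk 3: at line 6 remove [fezyy] add [ffs,ztxj,lhwrk] -> 15 lines: gkhb khqz ilmv yvf brw rgm zsgaj ffs ztxj lhwrk skve gcee taxwi meiip urwhw
Hunk 4: at line 12 remove [taxwi] add [upe,rvevu,hhoe] -> 17 lines: gkhb khqz ilmv yvf brw rgm zsgaj ffs ztxj lhwrk skve gcee upe rvevu hhoe meiip urwhw
Hunk 5: at line 12 remove [upe] add [yarf,llmyk] -> 18 lines: gkhb khqz ilmv yvf brw rgm zsgaj ffs ztxj lhwrk skve gcee yarf llmyk rvevu hhoe meiip urwhw
Final line 15: rvevu

Answer: rvevu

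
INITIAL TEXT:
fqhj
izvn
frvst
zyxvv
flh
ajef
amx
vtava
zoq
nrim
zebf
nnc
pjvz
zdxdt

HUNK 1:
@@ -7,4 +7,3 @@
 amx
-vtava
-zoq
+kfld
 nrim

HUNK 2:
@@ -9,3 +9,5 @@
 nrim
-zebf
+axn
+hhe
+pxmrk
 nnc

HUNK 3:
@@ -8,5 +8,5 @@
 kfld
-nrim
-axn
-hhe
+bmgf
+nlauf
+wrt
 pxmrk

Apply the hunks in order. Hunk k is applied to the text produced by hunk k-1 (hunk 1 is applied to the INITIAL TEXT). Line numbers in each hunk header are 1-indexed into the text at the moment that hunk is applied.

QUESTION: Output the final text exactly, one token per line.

Hunk 1: at line 7 remove [vtava,zoq] add [kfld] -> 13 lines: fqhj izvn frvst zyxvv flh ajef amx kfld nrim zebf nnc pjvz zdxdt
Hunk 2: at line 9 remove [zebf] add [axn,hhe,pxmrk] -> 15 lines: fqhj izvn frvst zyxvv flh ajef amx kfld nrim axn hhe pxmrk nnc pjvz zdxdt
Hunk 3: at line 8 remove [nrim,axn,hhe] add [bmgf,nlauf,wrt] -> 15 lines: fqhj izvn frvst zyxvv flh ajef amx kfld bmgf nlauf wrt pxmrk nnc pjvz zdxdt

Answer: fqhj
izvn
frvst
zyxvv
flh
ajef
amx
kfld
bmgf
nlauf
wrt
pxmrk
nnc
pjvz
zdxdt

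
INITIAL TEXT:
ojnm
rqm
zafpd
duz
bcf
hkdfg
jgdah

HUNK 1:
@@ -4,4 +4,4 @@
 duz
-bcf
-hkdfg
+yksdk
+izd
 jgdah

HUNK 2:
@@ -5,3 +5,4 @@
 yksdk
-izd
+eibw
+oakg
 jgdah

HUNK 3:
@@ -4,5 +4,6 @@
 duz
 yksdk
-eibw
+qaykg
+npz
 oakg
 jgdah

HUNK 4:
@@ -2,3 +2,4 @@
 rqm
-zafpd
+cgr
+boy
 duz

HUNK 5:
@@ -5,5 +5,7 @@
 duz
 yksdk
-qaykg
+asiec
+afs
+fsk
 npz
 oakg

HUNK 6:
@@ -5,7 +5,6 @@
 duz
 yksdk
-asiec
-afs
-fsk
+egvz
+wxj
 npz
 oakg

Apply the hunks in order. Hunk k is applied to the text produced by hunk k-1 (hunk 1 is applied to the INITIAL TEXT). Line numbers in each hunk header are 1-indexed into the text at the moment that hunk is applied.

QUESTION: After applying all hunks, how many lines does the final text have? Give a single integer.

Answer: 11

Derivation:
Hunk 1: at line 4 remove [bcf,hkdfg] add [yksdk,izd] -> 7 lines: ojnm rqm zafpd duz yksdk izd jgdah
Hunk 2: at line 5 remove [izd] add [eibw,oakg] -> 8 lines: ojnm rqm zafpd duz yksdk eibw oakg jgdah
Hunk 3: at line 4 remove [eibw] add [qaykg,npz] -> 9 lines: ojnm rqm zafpd duz yksdk qaykg npz oakg jgdah
Hunk 4: at line 2 remove [zafpd] add [cgr,boy] -> 10 lines: ojnm rqm cgr boy duz yksdk qaykg npz oakg jgdah
Hunk 5: at line 5 remove [qaykg] add [asiec,afs,fsk] -> 12 lines: ojnm rqm cgr boy duz yksdk asiec afs fsk npz oakg jgdah
Hunk 6: at line 5 remove [asiec,afs,fsk] add [egvz,wxj] -> 11 lines: ojnm rqm cgr boy duz yksdk egvz wxj npz oakg jgdah
Final line count: 11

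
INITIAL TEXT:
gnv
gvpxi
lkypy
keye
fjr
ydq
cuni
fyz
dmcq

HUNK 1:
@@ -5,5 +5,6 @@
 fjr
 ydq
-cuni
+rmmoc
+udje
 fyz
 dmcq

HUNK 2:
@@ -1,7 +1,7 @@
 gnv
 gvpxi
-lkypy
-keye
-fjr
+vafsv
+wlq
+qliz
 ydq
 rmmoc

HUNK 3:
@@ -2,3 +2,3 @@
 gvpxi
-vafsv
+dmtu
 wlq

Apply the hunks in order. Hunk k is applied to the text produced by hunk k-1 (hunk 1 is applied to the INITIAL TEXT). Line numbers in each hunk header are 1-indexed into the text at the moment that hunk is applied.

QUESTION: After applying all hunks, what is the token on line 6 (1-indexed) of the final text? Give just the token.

Hunk 1: at line 5 remove [cuni] add [rmmoc,udje] -> 10 lines: gnv gvpxi lkypy keye fjr ydq rmmoc udje fyz dmcq
Hunk 2: at line 1 remove [lkypy,keye,fjr] add [vafsv,wlq,qliz] -> 10 lines: gnv gvpxi vafsv wlq qliz ydq rmmoc udje fyz dmcq
Hunk 3: at line 2 remove [vafsv] add [dmtu] -> 10 lines: gnv gvpxi dmtu wlq qliz ydq rmmoc udje fyz dmcq
Final line 6: ydq

Answer: ydq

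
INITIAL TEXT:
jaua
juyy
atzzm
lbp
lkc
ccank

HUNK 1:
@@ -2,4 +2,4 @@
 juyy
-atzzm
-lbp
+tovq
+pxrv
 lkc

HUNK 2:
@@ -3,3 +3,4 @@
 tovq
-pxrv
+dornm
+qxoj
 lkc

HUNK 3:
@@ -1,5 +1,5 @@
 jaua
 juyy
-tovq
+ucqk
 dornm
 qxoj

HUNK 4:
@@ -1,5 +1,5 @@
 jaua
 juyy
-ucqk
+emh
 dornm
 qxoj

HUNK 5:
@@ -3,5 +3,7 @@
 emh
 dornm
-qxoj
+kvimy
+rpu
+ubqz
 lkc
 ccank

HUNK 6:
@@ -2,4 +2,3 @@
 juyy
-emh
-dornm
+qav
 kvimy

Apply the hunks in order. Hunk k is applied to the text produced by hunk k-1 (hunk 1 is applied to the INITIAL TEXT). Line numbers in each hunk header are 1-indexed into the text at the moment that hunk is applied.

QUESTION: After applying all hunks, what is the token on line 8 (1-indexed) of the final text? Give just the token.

Hunk 1: at line 2 remove [atzzm,lbp] add [tovq,pxrv] -> 6 lines: jaua juyy tovq pxrv lkc ccank
Hunk 2: at line 3 remove [pxrv] add [dornm,qxoj] -> 7 lines: jaua juyy tovq dornm qxoj lkc ccank
Hunk 3: at line 1 remove [tovq] add [ucqk] -> 7 lines: jaua juyy ucqk dornm qxoj lkc ccank
Hunk 4: at line 1 remove [ucqk] add [emh] -> 7 lines: jaua juyy emh dornm qxoj lkc ccank
Hunk 5: at line 3 remove [qxoj] add [kvimy,rpu,ubqz] -> 9 lines: jaua juyy emh dornm kvimy rpu ubqz lkc ccank
Hunk 6: at line 2 remove [emh,dornm] add [qav] -> 8 lines: jaua juyy qav kvimy rpu ubqz lkc ccank
Final line 8: ccank

Answer: ccank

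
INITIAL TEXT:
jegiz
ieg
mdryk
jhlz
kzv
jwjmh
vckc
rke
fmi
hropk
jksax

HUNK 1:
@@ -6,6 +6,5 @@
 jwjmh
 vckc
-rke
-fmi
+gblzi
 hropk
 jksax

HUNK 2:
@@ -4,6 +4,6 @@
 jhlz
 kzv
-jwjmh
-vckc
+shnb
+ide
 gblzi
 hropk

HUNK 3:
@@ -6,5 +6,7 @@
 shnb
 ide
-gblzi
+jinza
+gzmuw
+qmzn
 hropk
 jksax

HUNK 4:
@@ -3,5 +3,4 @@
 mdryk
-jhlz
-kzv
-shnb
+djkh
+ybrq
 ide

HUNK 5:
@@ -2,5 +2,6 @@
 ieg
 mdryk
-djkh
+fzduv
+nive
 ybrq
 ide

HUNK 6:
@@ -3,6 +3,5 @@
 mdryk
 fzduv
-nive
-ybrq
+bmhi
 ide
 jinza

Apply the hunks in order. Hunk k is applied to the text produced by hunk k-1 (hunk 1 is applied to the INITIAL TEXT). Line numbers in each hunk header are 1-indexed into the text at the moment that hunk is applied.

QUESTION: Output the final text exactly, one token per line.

Hunk 1: at line 6 remove [rke,fmi] add [gblzi] -> 10 lines: jegiz ieg mdryk jhlz kzv jwjmh vckc gblzi hropk jksax
Hunk 2: at line 4 remove [jwjmh,vckc] add [shnb,ide] -> 10 lines: jegiz ieg mdryk jhlz kzv shnb ide gblzi hropk jksax
Hunk 3: at line 6 remove [gblzi] add [jinza,gzmuw,qmzn] -> 12 lines: jegiz ieg mdryk jhlz kzv shnb ide jinza gzmuw qmzn hropk jksax
Hunk 4: at line 3 remove [jhlz,kzv,shnb] add [djkh,ybrq] -> 11 lines: jegiz ieg mdryk djkh ybrq ide jinza gzmuw qmzn hropk jksax
Hunk 5: at line 2 remove [djkh] add [fzduv,nive] -> 12 lines: jegiz ieg mdryk fzduv nive ybrq ide jinza gzmuw qmzn hropk jksax
Hunk 6: at line 3 remove [nive,ybrq] add [bmhi] -> 11 lines: jegiz ieg mdryk fzduv bmhi ide jinza gzmuw qmzn hropk jksax

Answer: jegiz
ieg
mdryk
fzduv
bmhi
ide
jinza
gzmuw
qmzn
hropk
jksax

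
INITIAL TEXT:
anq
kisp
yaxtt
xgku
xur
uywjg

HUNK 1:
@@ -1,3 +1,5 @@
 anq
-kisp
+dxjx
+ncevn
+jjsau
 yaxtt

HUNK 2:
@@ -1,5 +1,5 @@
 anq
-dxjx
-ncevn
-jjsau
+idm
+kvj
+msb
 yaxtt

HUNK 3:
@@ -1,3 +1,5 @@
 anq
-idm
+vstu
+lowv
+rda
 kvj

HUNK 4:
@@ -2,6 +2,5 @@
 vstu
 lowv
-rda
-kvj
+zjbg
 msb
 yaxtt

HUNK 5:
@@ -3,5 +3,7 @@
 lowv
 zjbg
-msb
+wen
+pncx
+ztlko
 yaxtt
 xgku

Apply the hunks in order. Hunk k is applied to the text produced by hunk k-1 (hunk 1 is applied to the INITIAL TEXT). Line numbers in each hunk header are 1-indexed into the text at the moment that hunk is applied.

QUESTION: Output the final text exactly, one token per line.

Hunk 1: at line 1 remove [kisp] add [dxjx,ncevn,jjsau] -> 8 lines: anq dxjx ncevn jjsau yaxtt xgku xur uywjg
Hunk 2: at line 1 remove [dxjx,ncevn,jjsau] add [idm,kvj,msb] -> 8 lines: anq idm kvj msb yaxtt xgku xur uywjg
Hunk 3: at line 1 remove [idm] add [vstu,lowv,rda] -> 10 lines: anq vstu lowv rda kvj msb yaxtt xgku xur uywjg
Hunk 4: at line 2 remove [rda,kvj] add [zjbg] -> 9 lines: anq vstu lowv zjbg msb yaxtt xgku xur uywjg
Hunk 5: at line 3 remove [msb] add [wen,pncx,ztlko] -> 11 lines: anq vstu lowv zjbg wen pncx ztlko yaxtt xgku xur uywjg

Answer: anq
vstu
lowv
zjbg
wen
pncx
ztlko
yaxtt
xgku
xur
uywjg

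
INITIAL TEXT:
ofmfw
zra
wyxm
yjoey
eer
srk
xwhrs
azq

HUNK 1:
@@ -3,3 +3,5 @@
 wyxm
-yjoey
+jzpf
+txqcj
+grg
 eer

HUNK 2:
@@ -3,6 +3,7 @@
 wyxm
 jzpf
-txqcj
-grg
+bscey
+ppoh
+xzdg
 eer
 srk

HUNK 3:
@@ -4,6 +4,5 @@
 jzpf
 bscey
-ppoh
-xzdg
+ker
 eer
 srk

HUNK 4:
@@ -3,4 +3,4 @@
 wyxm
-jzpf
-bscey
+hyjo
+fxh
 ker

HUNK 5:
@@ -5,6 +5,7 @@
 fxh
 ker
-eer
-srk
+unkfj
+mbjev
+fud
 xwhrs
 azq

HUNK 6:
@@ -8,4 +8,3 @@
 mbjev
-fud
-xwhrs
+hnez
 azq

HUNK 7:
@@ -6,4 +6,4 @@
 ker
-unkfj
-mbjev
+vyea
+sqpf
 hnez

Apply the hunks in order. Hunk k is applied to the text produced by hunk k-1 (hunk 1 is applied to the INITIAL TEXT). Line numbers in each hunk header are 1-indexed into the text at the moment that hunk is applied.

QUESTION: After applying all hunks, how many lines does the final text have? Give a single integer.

Answer: 10

Derivation:
Hunk 1: at line 3 remove [yjoey] add [jzpf,txqcj,grg] -> 10 lines: ofmfw zra wyxm jzpf txqcj grg eer srk xwhrs azq
Hunk 2: at line 3 remove [txqcj,grg] add [bscey,ppoh,xzdg] -> 11 lines: ofmfw zra wyxm jzpf bscey ppoh xzdg eer srk xwhrs azq
Hunk 3: at line 4 remove [ppoh,xzdg] add [ker] -> 10 lines: ofmfw zra wyxm jzpf bscey ker eer srk xwhrs azq
Hunk 4: at line 3 remove [jzpf,bscey] add [hyjo,fxh] -> 10 lines: ofmfw zra wyxm hyjo fxh ker eer srk xwhrs azq
Hunk 5: at line 5 remove [eer,srk] add [unkfj,mbjev,fud] -> 11 lines: ofmfw zra wyxm hyjo fxh ker unkfj mbjev fud xwhrs azq
Hunk 6: at line 8 remove [fud,xwhrs] add [hnez] -> 10 lines: ofmfw zra wyxm hyjo fxh ker unkfj mbjev hnez azq
Hunk 7: at line 6 remove [unkfj,mbjev] add [vyea,sqpf] -> 10 lines: ofmfw zra wyxm hyjo fxh ker vyea sqpf hnez azq
Final line count: 10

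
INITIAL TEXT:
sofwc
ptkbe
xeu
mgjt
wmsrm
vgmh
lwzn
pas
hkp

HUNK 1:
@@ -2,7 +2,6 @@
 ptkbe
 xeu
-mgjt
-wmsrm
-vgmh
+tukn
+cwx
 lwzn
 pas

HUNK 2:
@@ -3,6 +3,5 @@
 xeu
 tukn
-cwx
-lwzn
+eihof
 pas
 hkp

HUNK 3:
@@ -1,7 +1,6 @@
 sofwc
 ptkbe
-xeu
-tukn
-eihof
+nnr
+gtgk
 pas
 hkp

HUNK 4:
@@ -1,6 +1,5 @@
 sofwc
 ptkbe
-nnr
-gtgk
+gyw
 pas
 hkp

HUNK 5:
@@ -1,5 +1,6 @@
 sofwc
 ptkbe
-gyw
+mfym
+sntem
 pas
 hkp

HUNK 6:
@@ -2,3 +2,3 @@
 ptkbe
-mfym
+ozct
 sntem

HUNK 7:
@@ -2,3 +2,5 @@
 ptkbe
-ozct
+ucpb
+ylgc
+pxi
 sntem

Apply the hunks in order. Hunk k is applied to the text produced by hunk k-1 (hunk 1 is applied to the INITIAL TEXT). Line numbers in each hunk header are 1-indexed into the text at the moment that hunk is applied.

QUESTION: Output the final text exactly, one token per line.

Answer: sofwc
ptkbe
ucpb
ylgc
pxi
sntem
pas
hkp

Derivation:
Hunk 1: at line 2 remove [mgjt,wmsrm,vgmh] add [tukn,cwx] -> 8 lines: sofwc ptkbe xeu tukn cwx lwzn pas hkp
Hunk 2: at line 3 remove [cwx,lwzn] add [eihof] -> 7 lines: sofwc ptkbe xeu tukn eihof pas hkp
Hunk 3: at line 1 remove [xeu,tukn,eihof] add [nnr,gtgk] -> 6 lines: sofwc ptkbe nnr gtgk pas hkp
Hunk 4: at line 1 remove [nnr,gtgk] add [gyw] -> 5 lines: sofwc ptkbe gyw pas hkp
Hunk 5: at line 1 remove [gyw] add [mfym,sntem] -> 6 lines: sofwc ptkbe mfym sntem pas hkp
Hunk 6: at line 2 remove [mfym] add [ozct] -> 6 lines: sofwc ptkbe ozct sntem pas hkp
Hunk 7: at line 2 remove [ozct] add [ucpb,ylgc,pxi] -> 8 lines: sofwc ptkbe ucpb ylgc pxi sntem pas hkp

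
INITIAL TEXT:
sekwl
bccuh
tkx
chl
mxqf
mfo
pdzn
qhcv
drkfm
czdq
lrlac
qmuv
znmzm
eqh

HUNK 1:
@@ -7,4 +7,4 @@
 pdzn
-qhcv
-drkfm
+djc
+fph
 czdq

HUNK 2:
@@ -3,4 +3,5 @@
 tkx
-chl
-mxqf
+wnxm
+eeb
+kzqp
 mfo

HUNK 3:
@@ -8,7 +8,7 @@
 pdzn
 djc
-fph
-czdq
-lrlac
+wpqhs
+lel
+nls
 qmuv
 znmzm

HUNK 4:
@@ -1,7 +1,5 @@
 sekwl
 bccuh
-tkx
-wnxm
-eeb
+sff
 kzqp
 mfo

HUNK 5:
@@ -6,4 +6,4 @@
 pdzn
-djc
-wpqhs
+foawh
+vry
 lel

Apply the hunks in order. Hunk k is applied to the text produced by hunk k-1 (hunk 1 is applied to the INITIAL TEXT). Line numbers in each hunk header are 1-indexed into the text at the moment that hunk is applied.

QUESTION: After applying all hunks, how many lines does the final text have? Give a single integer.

Answer: 13

Derivation:
Hunk 1: at line 7 remove [qhcv,drkfm] add [djc,fph] -> 14 lines: sekwl bccuh tkx chl mxqf mfo pdzn djc fph czdq lrlac qmuv znmzm eqh
Hunk 2: at line 3 remove [chl,mxqf] add [wnxm,eeb,kzqp] -> 15 lines: sekwl bccuh tkx wnxm eeb kzqp mfo pdzn djc fph czdq lrlac qmuv znmzm eqh
Hunk 3: at line 8 remove [fph,czdq,lrlac] add [wpqhs,lel,nls] -> 15 lines: sekwl bccuh tkx wnxm eeb kzqp mfo pdzn djc wpqhs lel nls qmuv znmzm eqh
Hunk 4: at line 1 remove [tkx,wnxm,eeb] add [sff] -> 13 lines: sekwl bccuh sff kzqp mfo pdzn djc wpqhs lel nls qmuv znmzm eqh
Hunk 5: at line 6 remove [djc,wpqhs] add [foawh,vry] -> 13 lines: sekwl bccuh sff kzqp mfo pdzn foawh vry lel nls qmuv znmzm eqh
Final line count: 13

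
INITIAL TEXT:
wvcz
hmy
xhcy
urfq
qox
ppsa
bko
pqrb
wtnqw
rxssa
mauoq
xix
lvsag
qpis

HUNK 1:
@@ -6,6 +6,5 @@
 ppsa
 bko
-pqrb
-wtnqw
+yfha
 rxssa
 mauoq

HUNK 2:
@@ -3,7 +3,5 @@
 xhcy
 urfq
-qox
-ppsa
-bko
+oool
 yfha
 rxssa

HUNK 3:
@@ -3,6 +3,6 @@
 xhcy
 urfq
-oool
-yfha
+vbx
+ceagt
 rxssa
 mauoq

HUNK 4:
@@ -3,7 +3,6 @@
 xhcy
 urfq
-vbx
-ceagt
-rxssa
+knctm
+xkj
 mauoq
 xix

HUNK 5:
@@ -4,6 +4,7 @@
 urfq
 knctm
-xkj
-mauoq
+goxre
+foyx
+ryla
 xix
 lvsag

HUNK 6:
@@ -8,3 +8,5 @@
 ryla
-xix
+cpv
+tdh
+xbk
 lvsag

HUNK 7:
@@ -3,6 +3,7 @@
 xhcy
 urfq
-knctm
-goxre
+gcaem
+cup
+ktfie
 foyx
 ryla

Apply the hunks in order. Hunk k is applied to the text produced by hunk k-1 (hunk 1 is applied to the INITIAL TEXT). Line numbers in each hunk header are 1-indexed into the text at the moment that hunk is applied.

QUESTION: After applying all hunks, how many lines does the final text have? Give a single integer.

Hunk 1: at line 6 remove [pqrb,wtnqw] add [yfha] -> 13 lines: wvcz hmy xhcy urfq qox ppsa bko yfha rxssa mauoq xix lvsag qpis
Hunk 2: at line 3 remove [qox,ppsa,bko] add [oool] -> 11 lines: wvcz hmy xhcy urfq oool yfha rxssa mauoq xix lvsag qpis
Hunk 3: at line 3 remove [oool,yfha] add [vbx,ceagt] -> 11 lines: wvcz hmy xhcy urfq vbx ceagt rxssa mauoq xix lvsag qpis
Hunk 4: at line 3 remove [vbx,ceagt,rxssa] add [knctm,xkj] -> 10 lines: wvcz hmy xhcy urfq knctm xkj mauoq xix lvsag qpis
Hunk 5: at line 4 remove [xkj,mauoq] add [goxre,foyx,ryla] -> 11 lines: wvcz hmy xhcy urfq knctm goxre foyx ryla xix lvsag qpis
Hunk 6: at line 8 remove [xix] add [cpv,tdh,xbk] -> 13 lines: wvcz hmy xhcy urfq knctm goxre foyx ryla cpv tdh xbk lvsag qpis
Hunk 7: at line 3 remove [knctm,goxre] add [gcaem,cup,ktfie] -> 14 lines: wvcz hmy xhcy urfq gcaem cup ktfie foyx ryla cpv tdh xbk lvsag qpis
Final line count: 14

Answer: 14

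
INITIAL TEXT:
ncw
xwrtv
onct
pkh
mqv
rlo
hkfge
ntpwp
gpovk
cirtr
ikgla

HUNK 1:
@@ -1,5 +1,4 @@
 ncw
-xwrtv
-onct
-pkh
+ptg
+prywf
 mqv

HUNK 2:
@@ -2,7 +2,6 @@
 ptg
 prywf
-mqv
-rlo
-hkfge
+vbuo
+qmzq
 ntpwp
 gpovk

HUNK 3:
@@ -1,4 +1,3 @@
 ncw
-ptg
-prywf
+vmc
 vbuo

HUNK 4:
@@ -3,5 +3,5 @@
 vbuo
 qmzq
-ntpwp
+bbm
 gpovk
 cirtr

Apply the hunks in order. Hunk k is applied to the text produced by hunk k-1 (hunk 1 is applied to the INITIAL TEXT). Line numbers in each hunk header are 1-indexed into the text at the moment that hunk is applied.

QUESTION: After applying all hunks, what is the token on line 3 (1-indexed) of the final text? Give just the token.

Answer: vbuo

Derivation:
Hunk 1: at line 1 remove [xwrtv,onct,pkh] add [ptg,prywf] -> 10 lines: ncw ptg prywf mqv rlo hkfge ntpwp gpovk cirtr ikgla
Hunk 2: at line 2 remove [mqv,rlo,hkfge] add [vbuo,qmzq] -> 9 lines: ncw ptg prywf vbuo qmzq ntpwp gpovk cirtr ikgla
Hunk 3: at line 1 remove [ptg,prywf] add [vmc] -> 8 lines: ncw vmc vbuo qmzq ntpwp gpovk cirtr ikgla
Hunk 4: at line 3 remove [ntpwp] add [bbm] -> 8 lines: ncw vmc vbuo qmzq bbm gpovk cirtr ikgla
Final line 3: vbuo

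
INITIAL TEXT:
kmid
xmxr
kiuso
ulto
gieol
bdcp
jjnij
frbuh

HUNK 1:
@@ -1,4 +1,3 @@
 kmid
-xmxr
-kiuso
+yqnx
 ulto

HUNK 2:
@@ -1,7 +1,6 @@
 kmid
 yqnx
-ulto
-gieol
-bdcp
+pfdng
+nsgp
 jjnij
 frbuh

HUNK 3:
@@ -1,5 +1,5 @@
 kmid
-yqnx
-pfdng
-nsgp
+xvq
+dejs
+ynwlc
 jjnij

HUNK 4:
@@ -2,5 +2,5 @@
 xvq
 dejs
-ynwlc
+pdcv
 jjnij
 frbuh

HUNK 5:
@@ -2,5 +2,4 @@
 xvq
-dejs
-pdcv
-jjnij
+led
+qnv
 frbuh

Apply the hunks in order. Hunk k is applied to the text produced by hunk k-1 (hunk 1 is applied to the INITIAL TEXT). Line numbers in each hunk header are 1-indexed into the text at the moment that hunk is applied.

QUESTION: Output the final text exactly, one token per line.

Hunk 1: at line 1 remove [xmxr,kiuso] add [yqnx] -> 7 lines: kmid yqnx ulto gieol bdcp jjnij frbuh
Hunk 2: at line 1 remove [ulto,gieol,bdcp] add [pfdng,nsgp] -> 6 lines: kmid yqnx pfdng nsgp jjnij frbuh
Hunk 3: at line 1 remove [yqnx,pfdng,nsgp] add [xvq,dejs,ynwlc] -> 6 lines: kmid xvq dejs ynwlc jjnij frbuh
Hunk 4: at line 2 remove [ynwlc] add [pdcv] -> 6 lines: kmid xvq dejs pdcv jjnij frbuh
Hunk 5: at line 2 remove [dejs,pdcv,jjnij] add [led,qnv] -> 5 lines: kmid xvq led qnv frbuh

Answer: kmid
xvq
led
qnv
frbuh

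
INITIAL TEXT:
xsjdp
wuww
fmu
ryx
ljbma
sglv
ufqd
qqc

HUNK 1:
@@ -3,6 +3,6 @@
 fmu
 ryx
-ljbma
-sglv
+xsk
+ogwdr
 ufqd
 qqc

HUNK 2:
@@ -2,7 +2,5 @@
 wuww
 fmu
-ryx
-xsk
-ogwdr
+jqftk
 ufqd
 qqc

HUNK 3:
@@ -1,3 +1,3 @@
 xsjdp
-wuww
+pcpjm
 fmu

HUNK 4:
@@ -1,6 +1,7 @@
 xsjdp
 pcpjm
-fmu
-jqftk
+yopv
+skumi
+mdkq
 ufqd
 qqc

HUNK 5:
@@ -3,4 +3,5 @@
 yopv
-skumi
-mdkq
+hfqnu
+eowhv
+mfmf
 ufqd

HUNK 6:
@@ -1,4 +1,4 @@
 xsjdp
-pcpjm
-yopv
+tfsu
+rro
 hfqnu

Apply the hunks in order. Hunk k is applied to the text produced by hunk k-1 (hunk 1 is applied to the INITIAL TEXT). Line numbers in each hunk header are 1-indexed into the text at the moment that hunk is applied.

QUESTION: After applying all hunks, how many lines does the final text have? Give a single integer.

Hunk 1: at line 3 remove [ljbma,sglv] add [xsk,ogwdr] -> 8 lines: xsjdp wuww fmu ryx xsk ogwdr ufqd qqc
Hunk 2: at line 2 remove [ryx,xsk,ogwdr] add [jqftk] -> 6 lines: xsjdp wuww fmu jqftk ufqd qqc
Hunk 3: at line 1 remove [wuww] add [pcpjm] -> 6 lines: xsjdp pcpjm fmu jqftk ufqd qqc
Hunk 4: at line 1 remove [fmu,jqftk] add [yopv,skumi,mdkq] -> 7 lines: xsjdp pcpjm yopv skumi mdkq ufqd qqc
Hunk 5: at line 3 remove [skumi,mdkq] add [hfqnu,eowhv,mfmf] -> 8 lines: xsjdp pcpjm yopv hfqnu eowhv mfmf ufqd qqc
Hunk 6: at line 1 remove [pcpjm,yopv] add [tfsu,rro] -> 8 lines: xsjdp tfsu rro hfqnu eowhv mfmf ufqd qqc
Final line count: 8

Answer: 8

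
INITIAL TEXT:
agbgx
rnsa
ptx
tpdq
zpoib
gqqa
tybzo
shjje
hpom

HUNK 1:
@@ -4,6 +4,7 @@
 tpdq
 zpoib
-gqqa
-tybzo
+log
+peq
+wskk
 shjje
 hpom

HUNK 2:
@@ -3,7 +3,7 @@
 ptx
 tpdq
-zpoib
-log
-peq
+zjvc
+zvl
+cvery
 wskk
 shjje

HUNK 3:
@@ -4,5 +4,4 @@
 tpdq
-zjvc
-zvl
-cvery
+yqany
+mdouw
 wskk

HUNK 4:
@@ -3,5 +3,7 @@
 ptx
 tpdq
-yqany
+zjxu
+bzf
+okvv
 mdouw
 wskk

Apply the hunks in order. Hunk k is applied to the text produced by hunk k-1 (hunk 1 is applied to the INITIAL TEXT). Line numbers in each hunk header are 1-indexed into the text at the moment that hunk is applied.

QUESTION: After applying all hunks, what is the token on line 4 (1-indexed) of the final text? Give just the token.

Hunk 1: at line 4 remove [gqqa,tybzo] add [log,peq,wskk] -> 10 lines: agbgx rnsa ptx tpdq zpoib log peq wskk shjje hpom
Hunk 2: at line 3 remove [zpoib,log,peq] add [zjvc,zvl,cvery] -> 10 lines: agbgx rnsa ptx tpdq zjvc zvl cvery wskk shjje hpom
Hunk 3: at line 4 remove [zjvc,zvl,cvery] add [yqany,mdouw] -> 9 lines: agbgx rnsa ptx tpdq yqany mdouw wskk shjje hpom
Hunk 4: at line 3 remove [yqany] add [zjxu,bzf,okvv] -> 11 lines: agbgx rnsa ptx tpdq zjxu bzf okvv mdouw wskk shjje hpom
Final line 4: tpdq

Answer: tpdq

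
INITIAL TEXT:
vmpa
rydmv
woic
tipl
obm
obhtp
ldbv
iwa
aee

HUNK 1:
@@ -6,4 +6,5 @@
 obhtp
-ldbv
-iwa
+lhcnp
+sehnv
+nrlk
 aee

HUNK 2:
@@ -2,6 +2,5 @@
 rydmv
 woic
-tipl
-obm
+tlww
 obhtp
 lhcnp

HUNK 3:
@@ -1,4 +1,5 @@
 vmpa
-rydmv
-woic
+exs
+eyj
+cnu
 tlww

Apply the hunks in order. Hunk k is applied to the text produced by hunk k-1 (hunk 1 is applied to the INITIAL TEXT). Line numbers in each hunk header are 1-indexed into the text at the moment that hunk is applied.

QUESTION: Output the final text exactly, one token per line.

Answer: vmpa
exs
eyj
cnu
tlww
obhtp
lhcnp
sehnv
nrlk
aee

Derivation:
Hunk 1: at line 6 remove [ldbv,iwa] add [lhcnp,sehnv,nrlk] -> 10 lines: vmpa rydmv woic tipl obm obhtp lhcnp sehnv nrlk aee
Hunk 2: at line 2 remove [tipl,obm] add [tlww] -> 9 lines: vmpa rydmv woic tlww obhtp lhcnp sehnv nrlk aee
Hunk 3: at line 1 remove [rydmv,woic] add [exs,eyj,cnu] -> 10 lines: vmpa exs eyj cnu tlww obhtp lhcnp sehnv nrlk aee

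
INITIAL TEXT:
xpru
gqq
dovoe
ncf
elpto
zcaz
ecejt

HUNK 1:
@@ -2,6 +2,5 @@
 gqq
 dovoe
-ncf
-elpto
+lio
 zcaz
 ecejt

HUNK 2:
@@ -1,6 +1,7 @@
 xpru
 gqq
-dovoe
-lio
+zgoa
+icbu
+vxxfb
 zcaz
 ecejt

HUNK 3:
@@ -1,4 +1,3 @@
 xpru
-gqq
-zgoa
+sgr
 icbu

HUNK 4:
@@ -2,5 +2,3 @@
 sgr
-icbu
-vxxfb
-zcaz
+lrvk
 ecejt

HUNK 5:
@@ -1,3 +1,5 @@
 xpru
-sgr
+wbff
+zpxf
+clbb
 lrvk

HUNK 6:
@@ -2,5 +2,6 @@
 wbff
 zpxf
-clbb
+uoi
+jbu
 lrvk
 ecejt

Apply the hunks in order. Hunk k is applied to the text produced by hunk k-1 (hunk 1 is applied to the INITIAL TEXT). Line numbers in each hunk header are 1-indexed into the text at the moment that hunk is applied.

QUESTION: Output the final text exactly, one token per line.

Hunk 1: at line 2 remove [ncf,elpto] add [lio] -> 6 lines: xpru gqq dovoe lio zcaz ecejt
Hunk 2: at line 1 remove [dovoe,lio] add [zgoa,icbu,vxxfb] -> 7 lines: xpru gqq zgoa icbu vxxfb zcaz ecejt
Hunk 3: at line 1 remove [gqq,zgoa] add [sgr] -> 6 lines: xpru sgr icbu vxxfb zcaz ecejt
Hunk 4: at line 2 remove [icbu,vxxfb,zcaz] add [lrvk] -> 4 lines: xpru sgr lrvk ecejt
Hunk 5: at line 1 remove [sgr] add [wbff,zpxf,clbb] -> 6 lines: xpru wbff zpxf clbb lrvk ecejt
Hunk 6: at line 2 remove [clbb] add [uoi,jbu] -> 7 lines: xpru wbff zpxf uoi jbu lrvk ecejt

Answer: xpru
wbff
zpxf
uoi
jbu
lrvk
ecejt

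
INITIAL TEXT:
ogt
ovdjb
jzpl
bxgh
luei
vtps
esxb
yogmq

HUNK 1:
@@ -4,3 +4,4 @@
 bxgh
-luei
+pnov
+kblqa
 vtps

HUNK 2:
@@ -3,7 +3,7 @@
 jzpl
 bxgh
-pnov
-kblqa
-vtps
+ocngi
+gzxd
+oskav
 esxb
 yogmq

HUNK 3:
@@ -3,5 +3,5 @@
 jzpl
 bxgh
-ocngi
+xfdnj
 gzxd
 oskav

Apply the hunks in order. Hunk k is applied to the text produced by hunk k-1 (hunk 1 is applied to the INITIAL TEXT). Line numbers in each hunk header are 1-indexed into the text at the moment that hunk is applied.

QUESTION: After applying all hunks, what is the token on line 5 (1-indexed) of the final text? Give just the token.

Hunk 1: at line 4 remove [luei] add [pnov,kblqa] -> 9 lines: ogt ovdjb jzpl bxgh pnov kblqa vtps esxb yogmq
Hunk 2: at line 3 remove [pnov,kblqa,vtps] add [ocngi,gzxd,oskav] -> 9 lines: ogt ovdjb jzpl bxgh ocngi gzxd oskav esxb yogmq
Hunk 3: at line 3 remove [ocngi] add [xfdnj] -> 9 lines: ogt ovdjb jzpl bxgh xfdnj gzxd oskav esxb yogmq
Final line 5: xfdnj

Answer: xfdnj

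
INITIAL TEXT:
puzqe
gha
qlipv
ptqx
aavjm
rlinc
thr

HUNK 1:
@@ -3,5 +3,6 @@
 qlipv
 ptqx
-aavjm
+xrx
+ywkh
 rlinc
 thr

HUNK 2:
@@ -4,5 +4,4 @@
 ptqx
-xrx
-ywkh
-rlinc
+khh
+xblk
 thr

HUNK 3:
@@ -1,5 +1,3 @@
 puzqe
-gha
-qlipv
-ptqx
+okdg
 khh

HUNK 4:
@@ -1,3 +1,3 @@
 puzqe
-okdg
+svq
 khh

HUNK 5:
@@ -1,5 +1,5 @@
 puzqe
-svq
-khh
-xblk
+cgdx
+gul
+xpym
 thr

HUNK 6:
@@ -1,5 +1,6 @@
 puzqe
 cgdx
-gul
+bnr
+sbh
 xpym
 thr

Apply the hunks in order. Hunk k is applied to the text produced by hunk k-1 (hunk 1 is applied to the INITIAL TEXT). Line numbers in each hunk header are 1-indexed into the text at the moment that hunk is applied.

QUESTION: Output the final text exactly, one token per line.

Answer: puzqe
cgdx
bnr
sbh
xpym
thr

Derivation:
Hunk 1: at line 3 remove [aavjm] add [xrx,ywkh] -> 8 lines: puzqe gha qlipv ptqx xrx ywkh rlinc thr
Hunk 2: at line 4 remove [xrx,ywkh,rlinc] add [khh,xblk] -> 7 lines: puzqe gha qlipv ptqx khh xblk thr
Hunk 3: at line 1 remove [gha,qlipv,ptqx] add [okdg] -> 5 lines: puzqe okdg khh xblk thr
Hunk 4: at line 1 remove [okdg] add [svq] -> 5 lines: puzqe svq khh xblk thr
Hunk 5: at line 1 remove [svq,khh,xblk] add [cgdx,gul,xpym] -> 5 lines: puzqe cgdx gul xpym thr
Hunk 6: at line 1 remove [gul] add [bnr,sbh] -> 6 lines: puzqe cgdx bnr sbh xpym thr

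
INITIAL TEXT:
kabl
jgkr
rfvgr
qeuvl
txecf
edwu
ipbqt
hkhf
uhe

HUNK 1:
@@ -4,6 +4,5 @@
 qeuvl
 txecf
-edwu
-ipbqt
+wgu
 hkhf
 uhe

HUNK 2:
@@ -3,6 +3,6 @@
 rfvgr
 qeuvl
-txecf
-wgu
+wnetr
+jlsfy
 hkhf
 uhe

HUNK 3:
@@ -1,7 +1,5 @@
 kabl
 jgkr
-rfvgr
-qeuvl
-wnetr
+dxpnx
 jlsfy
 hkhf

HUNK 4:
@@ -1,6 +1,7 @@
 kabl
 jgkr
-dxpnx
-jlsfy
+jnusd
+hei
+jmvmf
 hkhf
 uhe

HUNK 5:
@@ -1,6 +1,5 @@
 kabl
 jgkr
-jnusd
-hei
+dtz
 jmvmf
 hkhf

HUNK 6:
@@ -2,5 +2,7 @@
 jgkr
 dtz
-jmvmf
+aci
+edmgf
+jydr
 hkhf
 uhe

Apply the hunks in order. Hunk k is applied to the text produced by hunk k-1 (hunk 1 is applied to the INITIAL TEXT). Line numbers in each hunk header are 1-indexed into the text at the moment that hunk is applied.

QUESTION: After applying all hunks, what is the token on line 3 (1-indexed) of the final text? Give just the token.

Hunk 1: at line 4 remove [edwu,ipbqt] add [wgu] -> 8 lines: kabl jgkr rfvgr qeuvl txecf wgu hkhf uhe
Hunk 2: at line 3 remove [txecf,wgu] add [wnetr,jlsfy] -> 8 lines: kabl jgkr rfvgr qeuvl wnetr jlsfy hkhf uhe
Hunk 3: at line 1 remove [rfvgr,qeuvl,wnetr] add [dxpnx] -> 6 lines: kabl jgkr dxpnx jlsfy hkhf uhe
Hunk 4: at line 1 remove [dxpnx,jlsfy] add [jnusd,hei,jmvmf] -> 7 lines: kabl jgkr jnusd hei jmvmf hkhf uhe
Hunk 5: at line 1 remove [jnusd,hei] add [dtz] -> 6 lines: kabl jgkr dtz jmvmf hkhf uhe
Hunk 6: at line 2 remove [jmvmf] add [aci,edmgf,jydr] -> 8 lines: kabl jgkr dtz aci edmgf jydr hkhf uhe
Final line 3: dtz

Answer: dtz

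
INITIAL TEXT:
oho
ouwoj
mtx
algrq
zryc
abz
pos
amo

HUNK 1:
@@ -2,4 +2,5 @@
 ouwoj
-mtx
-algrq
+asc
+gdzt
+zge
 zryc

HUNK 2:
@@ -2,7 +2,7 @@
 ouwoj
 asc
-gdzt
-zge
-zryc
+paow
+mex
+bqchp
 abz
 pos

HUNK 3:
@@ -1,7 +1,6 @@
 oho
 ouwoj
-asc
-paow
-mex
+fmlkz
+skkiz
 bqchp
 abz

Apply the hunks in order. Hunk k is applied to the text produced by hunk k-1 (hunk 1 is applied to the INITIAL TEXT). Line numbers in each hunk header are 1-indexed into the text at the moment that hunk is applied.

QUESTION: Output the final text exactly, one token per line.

Answer: oho
ouwoj
fmlkz
skkiz
bqchp
abz
pos
amo

Derivation:
Hunk 1: at line 2 remove [mtx,algrq] add [asc,gdzt,zge] -> 9 lines: oho ouwoj asc gdzt zge zryc abz pos amo
Hunk 2: at line 2 remove [gdzt,zge,zryc] add [paow,mex,bqchp] -> 9 lines: oho ouwoj asc paow mex bqchp abz pos amo
Hunk 3: at line 1 remove [asc,paow,mex] add [fmlkz,skkiz] -> 8 lines: oho ouwoj fmlkz skkiz bqchp abz pos amo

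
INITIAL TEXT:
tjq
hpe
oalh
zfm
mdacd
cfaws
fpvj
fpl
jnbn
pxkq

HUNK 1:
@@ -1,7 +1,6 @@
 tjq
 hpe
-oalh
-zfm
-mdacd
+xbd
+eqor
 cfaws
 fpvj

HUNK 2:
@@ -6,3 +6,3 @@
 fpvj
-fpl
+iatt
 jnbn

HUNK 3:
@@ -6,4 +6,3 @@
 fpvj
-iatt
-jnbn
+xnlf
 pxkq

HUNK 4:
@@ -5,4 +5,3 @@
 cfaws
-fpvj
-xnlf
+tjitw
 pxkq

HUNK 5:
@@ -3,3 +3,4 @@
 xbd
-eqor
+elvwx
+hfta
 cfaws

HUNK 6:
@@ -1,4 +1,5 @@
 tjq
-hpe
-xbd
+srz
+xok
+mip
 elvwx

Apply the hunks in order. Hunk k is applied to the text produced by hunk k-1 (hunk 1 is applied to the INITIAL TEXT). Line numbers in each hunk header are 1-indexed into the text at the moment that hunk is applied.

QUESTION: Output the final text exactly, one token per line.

Answer: tjq
srz
xok
mip
elvwx
hfta
cfaws
tjitw
pxkq

Derivation:
Hunk 1: at line 1 remove [oalh,zfm,mdacd] add [xbd,eqor] -> 9 lines: tjq hpe xbd eqor cfaws fpvj fpl jnbn pxkq
Hunk 2: at line 6 remove [fpl] add [iatt] -> 9 lines: tjq hpe xbd eqor cfaws fpvj iatt jnbn pxkq
Hunk 3: at line 6 remove [iatt,jnbn] add [xnlf] -> 8 lines: tjq hpe xbd eqor cfaws fpvj xnlf pxkq
Hunk 4: at line 5 remove [fpvj,xnlf] add [tjitw] -> 7 lines: tjq hpe xbd eqor cfaws tjitw pxkq
Hunk 5: at line 3 remove [eqor] add [elvwx,hfta] -> 8 lines: tjq hpe xbd elvwx hfta cfaws tjitw pxkq
Hunk 6: at line 1 remove [hpe,xbd] add [srz,xok,mip] -> 9 lines: tjq srz xok mip elvwx hfta cfaws tjitw pxkq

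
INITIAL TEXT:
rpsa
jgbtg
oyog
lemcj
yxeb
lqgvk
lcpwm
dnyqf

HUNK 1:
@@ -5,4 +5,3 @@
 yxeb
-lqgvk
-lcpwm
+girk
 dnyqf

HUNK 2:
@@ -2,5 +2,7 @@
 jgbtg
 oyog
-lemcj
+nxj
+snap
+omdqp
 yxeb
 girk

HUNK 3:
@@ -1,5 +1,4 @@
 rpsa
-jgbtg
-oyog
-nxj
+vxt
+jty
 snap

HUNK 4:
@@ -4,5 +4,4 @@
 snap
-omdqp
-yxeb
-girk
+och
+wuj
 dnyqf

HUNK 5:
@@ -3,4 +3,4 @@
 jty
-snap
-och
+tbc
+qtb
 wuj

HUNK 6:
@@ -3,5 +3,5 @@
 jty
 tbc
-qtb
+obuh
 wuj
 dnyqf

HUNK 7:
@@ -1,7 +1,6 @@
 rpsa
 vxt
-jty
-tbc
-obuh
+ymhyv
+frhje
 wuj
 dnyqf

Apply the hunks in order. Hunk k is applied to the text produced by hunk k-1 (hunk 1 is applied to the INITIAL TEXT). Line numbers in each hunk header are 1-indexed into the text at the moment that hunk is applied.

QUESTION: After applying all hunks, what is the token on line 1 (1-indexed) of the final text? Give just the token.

Hunk 1: at line 5 remove [lqgvk,lcpwm] add [girk] -> 7 lines: rpsa jgbtg oyog lemcj yxeb girk dnyqf
Hunk 2: at line 2 remove [lemcj] add [nxj,snap,omdqp] -> 9 lines: rpsa jgbtg oyog nxj snap omdqp yxeb girk dnyqf
Hunk 3: at line 1 remove [jgbtg,oyog,nxj] add [vxt,jty] -> 8 lines: rpsa vxt jty snap omdqp yxeb girk dnyqf
Hunk 4: at line 4 remove [omdqp,yxeb,girk] add [och,wuj] -> 7 lines: rpsa vxt jty snap och wuj dnyqf
Hunk 5: at line 3 remove [snap,och] add [tbc,qtb] -> 7 lines: rpsa vxt jty tbc qtb wuj dnyqf
Hunk 6: at line 3 remove [qtb] add [obuh] -> 7 lines: rpsa vxt jty tbc obuh wuj dnyqf
Hunk 7: at line 1 remove [jty,tbc,obuh] add [ymhyv,frhje] -> 6 lines: rpsa vxt ymhyv frhje wuj dnyqf
Final line 1: rpsa

Answer: rpsa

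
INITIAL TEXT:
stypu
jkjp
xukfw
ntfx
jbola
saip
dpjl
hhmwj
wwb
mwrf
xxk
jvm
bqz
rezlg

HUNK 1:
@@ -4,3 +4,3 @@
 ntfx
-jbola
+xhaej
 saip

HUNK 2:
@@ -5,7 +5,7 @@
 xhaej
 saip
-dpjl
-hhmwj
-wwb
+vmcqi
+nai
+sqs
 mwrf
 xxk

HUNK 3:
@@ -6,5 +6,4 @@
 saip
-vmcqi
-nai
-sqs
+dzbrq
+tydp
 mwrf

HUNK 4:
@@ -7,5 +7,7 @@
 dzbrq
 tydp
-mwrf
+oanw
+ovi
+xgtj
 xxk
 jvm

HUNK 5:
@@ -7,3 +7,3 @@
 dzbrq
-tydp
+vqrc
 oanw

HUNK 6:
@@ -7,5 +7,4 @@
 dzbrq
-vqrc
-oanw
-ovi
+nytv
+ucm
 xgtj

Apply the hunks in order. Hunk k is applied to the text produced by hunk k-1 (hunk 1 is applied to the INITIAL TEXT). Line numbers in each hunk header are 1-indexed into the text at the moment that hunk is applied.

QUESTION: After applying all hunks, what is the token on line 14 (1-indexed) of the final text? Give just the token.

Answer: rezlg

Derivation:
Hunk 1: at line 4 remove [jbola] add [xhaej] -> 14 lines: stypu jkjp xukfw ntfx xhaej saip dpjl hhmwj wwb mwrf xxk jvm bqz rezlg
Hunk 2: at line 5 remove [dpjl,hhmwj,wwb] add [vmcqi,nai,sqs] -> 14 lines: stypu jkjp xukfw ntfx xhaej saip vmcqi nai sqs mwrf xxk jvm bqz rezlg
Hunk 3: at line 6 remove [vmcqi,nai,sqs] add [dzbrq,tydp] -> 13 lines: stypu jkjp xukfw ntfx xhaej saip dzbrq tydp mwrf xxk jvm bqz rezlg
Hunk 4: at line 7 remove [mwrf] add [oanw,ovi,xgtj] -> 15 lines: stypu jkjp xukfw ntfx xhaej saip dzbrq tydp oanw ovi xgtj xxk jvm bqz rezlg
Hunk 5: at line 7 remove [tydp] add [vqrc] -> 15 lines: stypu jkjp xukfw ntfx xhaej saip dzbrq vqrc oanw ovi xgtj xxk jvm bqz rezlg
Hunk 6: at line 7 remove [vqrc,oanw,ovi] add [nytv,ucm] -> 14 lines: stypu jkjp xukfw ntfx xhaej saip dzbrq nytv ucm xgtj xxk jvm bqz rezlg
Final line 14: rezlg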